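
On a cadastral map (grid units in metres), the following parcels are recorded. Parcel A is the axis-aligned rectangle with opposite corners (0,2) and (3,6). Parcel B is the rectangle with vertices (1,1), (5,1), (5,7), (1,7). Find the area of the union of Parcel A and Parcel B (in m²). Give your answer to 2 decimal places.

By inclusion–exclusion:
Individual areas: |Parcel A| = 12, |Parcel B| = 24.
|Parcel A∩Parcel B|: x∈[1,3], y∈[2,6] → 2·4 = 8.
|Parcel A ∪ Parcel B| = 36 − 8 = 28.00.

28.00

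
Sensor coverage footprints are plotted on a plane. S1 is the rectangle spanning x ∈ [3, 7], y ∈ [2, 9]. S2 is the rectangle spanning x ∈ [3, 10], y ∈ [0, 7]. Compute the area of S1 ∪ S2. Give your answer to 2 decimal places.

By inclusion–exclusion:
Individual areas: |S1| = 28, |S2| = 49.
|S1∩S2|: x∈[3,7], y∈[2,7] → 4·5 = 20.
|S1 ∪ S2| = 77 − 20 = 57.00.

57.00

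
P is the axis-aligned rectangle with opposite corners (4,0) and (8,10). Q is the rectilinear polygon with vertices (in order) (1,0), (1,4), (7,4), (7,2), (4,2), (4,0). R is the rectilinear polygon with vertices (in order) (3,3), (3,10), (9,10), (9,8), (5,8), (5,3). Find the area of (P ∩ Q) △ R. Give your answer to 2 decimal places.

26.00

|P ∩ Q| = 6.
|(P ∩ Q) ∩ R| = 1.
|(P ∩ Q) △ R| = 6 + 22 − 2 = 26.00.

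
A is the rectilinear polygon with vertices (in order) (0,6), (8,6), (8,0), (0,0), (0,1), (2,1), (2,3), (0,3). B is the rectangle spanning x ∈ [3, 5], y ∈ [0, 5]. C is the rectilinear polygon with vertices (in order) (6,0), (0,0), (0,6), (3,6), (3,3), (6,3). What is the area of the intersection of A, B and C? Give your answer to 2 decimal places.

6.00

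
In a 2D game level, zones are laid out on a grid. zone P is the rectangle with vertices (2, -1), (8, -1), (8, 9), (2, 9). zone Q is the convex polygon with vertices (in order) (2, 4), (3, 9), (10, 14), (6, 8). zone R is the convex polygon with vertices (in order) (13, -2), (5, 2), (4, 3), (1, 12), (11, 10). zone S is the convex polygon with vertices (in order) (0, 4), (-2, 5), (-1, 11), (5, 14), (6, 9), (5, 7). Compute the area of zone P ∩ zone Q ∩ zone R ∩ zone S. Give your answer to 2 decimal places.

The intersection is the polygon with vertices (2.625,7.125), (3,9), (6,9), (5,7), (3.056,5.833).
By the shoelace formula its area is 6.76.

6.76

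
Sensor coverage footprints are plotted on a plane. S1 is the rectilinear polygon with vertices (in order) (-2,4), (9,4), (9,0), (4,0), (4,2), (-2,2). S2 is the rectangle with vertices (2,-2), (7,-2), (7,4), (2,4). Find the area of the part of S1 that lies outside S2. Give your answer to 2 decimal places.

|S1| = 32, |S1∩S2| = 16.
|S1 ∖ S2| = |S1| − |S1∩S2| = 32 − 16 = 16.00.

16.00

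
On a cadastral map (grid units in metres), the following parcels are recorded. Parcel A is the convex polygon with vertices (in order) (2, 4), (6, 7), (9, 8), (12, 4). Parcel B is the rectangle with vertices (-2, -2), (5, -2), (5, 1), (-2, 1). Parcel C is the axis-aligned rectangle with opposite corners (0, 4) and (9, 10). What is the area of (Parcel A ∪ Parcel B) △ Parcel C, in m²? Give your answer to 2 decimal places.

64.50

|Parcel A ∪ Parcel B| = 43.5.
|(Parcel A ∪ Parcel B) ∩ Parcel C| = 16.5.
|(Parcel A ∪ Parcel B) △ Parcel C| = 43.5 + 54 − 33 = 64.50.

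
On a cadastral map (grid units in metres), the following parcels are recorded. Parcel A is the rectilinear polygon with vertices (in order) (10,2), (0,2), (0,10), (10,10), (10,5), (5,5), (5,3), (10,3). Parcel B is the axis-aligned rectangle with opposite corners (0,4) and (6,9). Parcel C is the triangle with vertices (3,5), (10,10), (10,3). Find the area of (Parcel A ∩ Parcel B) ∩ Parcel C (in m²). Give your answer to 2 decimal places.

3.79

The region (Parcel A ∩ Parcel B) ∩ Parcel C is the polygon with vertices (6,5), (5,5), (5,4.429), (3,5), (6,7.143).
By the shoelace formula its area is 3.79.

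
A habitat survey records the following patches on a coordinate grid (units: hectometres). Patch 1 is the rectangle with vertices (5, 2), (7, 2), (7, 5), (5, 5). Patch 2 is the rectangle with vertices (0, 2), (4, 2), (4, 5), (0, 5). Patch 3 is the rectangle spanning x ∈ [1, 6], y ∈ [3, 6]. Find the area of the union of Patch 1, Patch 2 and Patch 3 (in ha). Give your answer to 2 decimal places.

By inclusion–exclusion:
Individual areas: |Patch 1| = 6, |Patch 2| = 12, |Patch 3| = 15.
|Patch 1∩Patch 2| = 0 (no overlap).
|Patch 1∩Patch 3|: x∈[5,6], y∈[3,5] → 1·2 = 2.
|Patch 2∩Patch 3|: x∈[1,4], y∈[3,5] → 3·2 = 6.
|Patch 1∩Patch 2∩Patch 3| = 0.
|Patch 1 ∪ Patch 2 ∪ Patch 3| = 33 − 8 + 0 = 25.00.

25.00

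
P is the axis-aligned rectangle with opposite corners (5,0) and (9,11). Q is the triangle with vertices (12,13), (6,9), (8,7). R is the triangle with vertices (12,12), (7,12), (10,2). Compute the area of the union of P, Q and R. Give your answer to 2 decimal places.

By inclusion–exclusion:
Individual areas: |P| = 44, |Q| = 10, |R| = 25.
|P∩Q| = 6.25.
|P∩R| = 4.8167.
|Q∩R| = 6.3099.
|P∩Q∩R| = 2.9765.
|P ∪ Q ∪ R| = 79 − 17.3765 + 2.9765 = 64.60.

64.60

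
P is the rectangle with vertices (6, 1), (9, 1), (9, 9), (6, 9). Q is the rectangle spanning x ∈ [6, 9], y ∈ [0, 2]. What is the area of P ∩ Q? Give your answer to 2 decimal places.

|P∩Q|: x∈[6,9], y∈[1,2] → 3·1 = 3.

3.00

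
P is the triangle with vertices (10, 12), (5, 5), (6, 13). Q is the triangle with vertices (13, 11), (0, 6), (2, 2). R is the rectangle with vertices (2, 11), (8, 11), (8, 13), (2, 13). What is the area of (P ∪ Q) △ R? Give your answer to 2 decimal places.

|P ∪ Q| = 43.8535.
|(P ∪ Q) ∩ R| = 3.75.
|(P ∪ Q) △ R| = 43.8535 + 12 − 7.5 = 48.35.

48.35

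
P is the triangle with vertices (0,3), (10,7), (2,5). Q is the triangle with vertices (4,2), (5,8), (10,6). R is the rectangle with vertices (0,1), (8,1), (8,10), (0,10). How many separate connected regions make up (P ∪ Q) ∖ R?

1

(P ∪ Q) ∖ R is a single connected region.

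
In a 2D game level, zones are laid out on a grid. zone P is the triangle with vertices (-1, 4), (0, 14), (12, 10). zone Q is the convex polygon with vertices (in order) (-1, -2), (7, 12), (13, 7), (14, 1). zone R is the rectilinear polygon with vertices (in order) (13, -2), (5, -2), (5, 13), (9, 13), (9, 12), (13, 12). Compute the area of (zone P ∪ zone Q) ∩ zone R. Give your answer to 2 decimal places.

83.91

|zone P ∪ zone Q| = 156.2716.
|(zone P ∪ zone Q) ∩ zone R| = 83.91.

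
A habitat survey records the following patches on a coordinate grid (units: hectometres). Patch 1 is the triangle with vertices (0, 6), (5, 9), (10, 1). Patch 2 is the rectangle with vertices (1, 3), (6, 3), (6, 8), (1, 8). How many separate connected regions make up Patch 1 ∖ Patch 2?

3

Patch 1 ∖ Patch 2 splits into 3 disjoint pieces (area 0.55, area 1.1458, area 8.8).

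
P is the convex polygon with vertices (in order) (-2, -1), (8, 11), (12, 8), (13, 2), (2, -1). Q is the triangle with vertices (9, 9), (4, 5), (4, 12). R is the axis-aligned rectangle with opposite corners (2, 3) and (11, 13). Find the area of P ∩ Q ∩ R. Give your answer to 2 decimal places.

The intersection is the polygon with vertices (9,9), (4,5), (4,6.2), (7.222,10.067).
By the shoelace formula its area is 8.16.

8.16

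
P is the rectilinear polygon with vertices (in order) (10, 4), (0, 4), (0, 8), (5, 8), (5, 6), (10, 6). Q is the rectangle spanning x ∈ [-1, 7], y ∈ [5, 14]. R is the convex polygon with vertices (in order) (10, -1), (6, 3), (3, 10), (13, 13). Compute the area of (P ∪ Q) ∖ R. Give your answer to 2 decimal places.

|P ∪ Q| = 85.
|(P ∪ Q) ∩ R| = 24.6857.
|(P ∪ Q) ∖ R| = 85 − 24.6857 = 60.31.

60.31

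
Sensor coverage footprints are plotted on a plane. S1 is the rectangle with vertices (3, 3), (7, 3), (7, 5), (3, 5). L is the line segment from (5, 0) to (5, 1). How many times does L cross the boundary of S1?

0

The segment lies entirely outside S1 and never meets its boundary.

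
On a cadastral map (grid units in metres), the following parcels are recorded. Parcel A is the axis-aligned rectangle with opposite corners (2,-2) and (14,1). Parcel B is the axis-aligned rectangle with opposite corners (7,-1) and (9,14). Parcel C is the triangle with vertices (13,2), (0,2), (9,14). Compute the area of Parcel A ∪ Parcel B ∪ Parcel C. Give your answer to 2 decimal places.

By inclusion–exclusion:
Individual areas: |Parcel A| = 36, |Parcel B| = 30, |Parcel C| = 78.
|Parcel A∩Parcel B|: x∈[7,9], y∈[-1,1] → 2·2 = 4.
|Parcel A∩Parcel C| = 0.
|Parcel B∩Parcel C| = 21.3333.
|Parcel A∩Parcel B∩Parcel C| = 0.
|Parcel A ∪ Parcel B ∪ Parcel C| = 144 − 25.3333 + 0 = 118.67.

118.67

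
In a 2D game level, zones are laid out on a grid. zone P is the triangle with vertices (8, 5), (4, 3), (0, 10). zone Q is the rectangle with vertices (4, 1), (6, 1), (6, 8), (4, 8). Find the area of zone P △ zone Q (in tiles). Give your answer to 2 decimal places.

18.50

|zone P| = 18, |zone Q| = 14, |zone P∩zone Q| = 6.75.
|zone P △ zone Q| = |zone P| + |zone Q| − 2·|zone P∩zone Q| = 18 + 14 − 13.5 = 18.50.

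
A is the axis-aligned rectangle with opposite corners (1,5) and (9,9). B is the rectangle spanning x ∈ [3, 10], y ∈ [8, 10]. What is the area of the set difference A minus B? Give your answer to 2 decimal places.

|A∩B|: x∈[3,9], y∈[8,9] → 6·1 = 6.
|A| = 32.
|A ∖ B| = |A| − |A∩B| = 32 − 6 = 26.00.

26.00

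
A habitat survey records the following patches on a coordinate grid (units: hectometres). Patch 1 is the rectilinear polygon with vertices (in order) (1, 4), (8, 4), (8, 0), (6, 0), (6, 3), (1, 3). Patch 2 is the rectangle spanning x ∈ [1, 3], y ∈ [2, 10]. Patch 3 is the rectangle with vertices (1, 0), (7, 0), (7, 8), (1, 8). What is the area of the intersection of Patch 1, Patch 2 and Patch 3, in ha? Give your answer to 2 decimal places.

The intersection is the polygon with vertices (3,3), (1,3), (1,4), (3,4).
By the shoelace formula its area is 2.00.

2.00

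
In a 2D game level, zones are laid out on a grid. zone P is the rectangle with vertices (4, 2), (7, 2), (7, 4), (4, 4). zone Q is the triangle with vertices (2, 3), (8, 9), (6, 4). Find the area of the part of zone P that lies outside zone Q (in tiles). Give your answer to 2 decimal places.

|zone P| = 6, |zone P∩zone Q| = 0.5.
|zone P ∖ zone Q| = |zone P| − |zone P∩zone Q| = 6 − 0.5 = 5.50.

5.50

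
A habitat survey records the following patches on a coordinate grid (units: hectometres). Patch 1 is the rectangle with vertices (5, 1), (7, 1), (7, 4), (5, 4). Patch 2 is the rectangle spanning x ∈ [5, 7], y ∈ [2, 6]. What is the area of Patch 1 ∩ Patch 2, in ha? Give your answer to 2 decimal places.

4.00

|Patch 1∩Patch 2|: x∈[5,7], y∈[2,4] → 2·2 = 4.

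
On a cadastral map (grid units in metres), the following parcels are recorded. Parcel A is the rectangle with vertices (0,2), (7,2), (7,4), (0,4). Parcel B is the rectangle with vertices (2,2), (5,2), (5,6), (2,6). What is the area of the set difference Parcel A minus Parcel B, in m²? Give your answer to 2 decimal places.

8.00

|Parcel A∩Parcel B|: x∈[2,5], y∈[2,4] → 3·2 = 6.
|Parcel A| = 14.
|Parcel A ∖ Parcel B| = |Parcel A| − |Parcel A∩Parcel B| = 14 − 6 = 8.00.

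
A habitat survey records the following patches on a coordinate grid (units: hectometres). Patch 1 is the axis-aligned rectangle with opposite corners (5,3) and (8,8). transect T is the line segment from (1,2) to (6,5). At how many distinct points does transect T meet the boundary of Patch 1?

1

The segment meets the boundary at (5,4.4).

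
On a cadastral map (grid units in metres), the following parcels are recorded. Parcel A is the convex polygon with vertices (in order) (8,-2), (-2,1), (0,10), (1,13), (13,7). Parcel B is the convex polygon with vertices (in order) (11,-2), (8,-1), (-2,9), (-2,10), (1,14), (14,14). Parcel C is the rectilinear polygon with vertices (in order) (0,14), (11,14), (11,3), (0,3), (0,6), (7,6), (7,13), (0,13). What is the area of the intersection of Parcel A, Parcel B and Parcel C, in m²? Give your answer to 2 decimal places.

37.46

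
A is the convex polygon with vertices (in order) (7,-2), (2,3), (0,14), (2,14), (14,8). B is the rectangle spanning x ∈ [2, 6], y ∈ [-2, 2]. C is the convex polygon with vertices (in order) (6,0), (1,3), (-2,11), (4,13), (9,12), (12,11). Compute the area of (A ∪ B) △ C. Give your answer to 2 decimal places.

|A ∪ B| = 131.
|(A ∪ B) ∩ C| = 83.4905.
|(A ∪ B) △ C| = 131 + 107.5 − 166.981 = 71.52.

71.52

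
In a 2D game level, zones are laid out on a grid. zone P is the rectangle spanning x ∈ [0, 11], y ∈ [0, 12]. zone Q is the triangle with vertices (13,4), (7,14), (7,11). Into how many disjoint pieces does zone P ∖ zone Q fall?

zone P ∖ zone Q splits into 2 disjoint pieces (area 118.6667, area 6.5333).

2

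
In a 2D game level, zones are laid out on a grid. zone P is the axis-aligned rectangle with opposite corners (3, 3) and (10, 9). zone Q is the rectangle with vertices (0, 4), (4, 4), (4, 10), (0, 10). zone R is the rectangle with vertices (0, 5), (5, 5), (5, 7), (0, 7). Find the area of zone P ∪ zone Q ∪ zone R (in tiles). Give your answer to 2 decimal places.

By inclusion–exclusion:
Individual areas: |zone P| = 42, |zone Q| = 24, |zone R| = 10.
|zone P∩zone Q|: x∈[3,4], y∈[4,9] → 1·5 = 5.
|zone P∩zone R|: x∈[3,5], y∈[5,7] → 2·2 = 4.
|zone Q∩zone R|: x∈[0,4], y∈[5,7] → 4·2 = 8.
|zone P∩zone Q∩zone R| = 2.
|zone P ∪ zone Q ∪ zone R| = 76 − 17 + 2 = 61.00.

61.00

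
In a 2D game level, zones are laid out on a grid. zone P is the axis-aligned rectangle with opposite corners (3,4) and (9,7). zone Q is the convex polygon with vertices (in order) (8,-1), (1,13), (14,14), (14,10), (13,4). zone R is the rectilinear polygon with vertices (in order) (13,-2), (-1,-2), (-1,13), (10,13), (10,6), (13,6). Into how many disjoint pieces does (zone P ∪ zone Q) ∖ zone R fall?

(zone P ∪ zone Q) ∖ zone R is a single connected region.

1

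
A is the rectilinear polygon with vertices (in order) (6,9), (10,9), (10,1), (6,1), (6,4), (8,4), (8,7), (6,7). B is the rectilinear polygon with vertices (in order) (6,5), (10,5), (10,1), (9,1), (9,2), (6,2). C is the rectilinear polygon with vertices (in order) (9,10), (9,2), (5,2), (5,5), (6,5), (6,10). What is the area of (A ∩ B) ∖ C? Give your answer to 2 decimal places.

|A ∩ B| = 11.
|(A ∩ B) ∩ C| = 7.
|(A ∩ B) ∖ C| = 11 − 7 = 4.00.

4.00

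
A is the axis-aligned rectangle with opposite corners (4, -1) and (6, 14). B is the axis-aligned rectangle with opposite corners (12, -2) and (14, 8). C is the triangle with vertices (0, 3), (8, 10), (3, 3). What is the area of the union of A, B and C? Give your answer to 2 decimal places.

By inclusion–exclusion:
Individual areas: |A| = 30, |B| = 20, |C| = 10.5.
|A∩B| = 0 (no overlap).
|A∩C| = 3.15.
|B∩C| = 0.
|A∩B∩C| = 0.
|A ∪ B ∪ C| = 60.5 − 3.15 + 0 = 57.35.

57.35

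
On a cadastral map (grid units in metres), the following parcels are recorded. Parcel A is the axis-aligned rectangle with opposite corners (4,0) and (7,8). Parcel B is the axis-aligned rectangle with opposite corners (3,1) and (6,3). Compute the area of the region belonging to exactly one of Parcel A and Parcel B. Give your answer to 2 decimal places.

|Parcel A∩Parcel B|: x∈[4,6], y∈[1,3] → 2·2 = 4.
|Parcel A △ Parcel B| = |Parcel A| + |Parcel B| − 2·|Parcel A∩Parcel B| = 24 + 6 − 8 = 22.00.

22.00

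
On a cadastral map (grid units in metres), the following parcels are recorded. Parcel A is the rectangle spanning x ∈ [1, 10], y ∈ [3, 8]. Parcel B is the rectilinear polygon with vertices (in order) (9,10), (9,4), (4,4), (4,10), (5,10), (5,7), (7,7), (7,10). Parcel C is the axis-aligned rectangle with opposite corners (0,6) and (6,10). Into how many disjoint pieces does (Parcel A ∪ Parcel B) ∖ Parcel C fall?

(Parcel A ∪ Parcel B) ∖ Parcel C is a single connected region.

1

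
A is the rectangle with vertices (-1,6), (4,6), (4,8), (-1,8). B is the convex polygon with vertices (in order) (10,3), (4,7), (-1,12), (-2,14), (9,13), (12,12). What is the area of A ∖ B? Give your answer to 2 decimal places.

9.50

|A| = 10, |A∩B| = 0.5.
|A ∖ B| = |A| − |A∩B| = 10 − 0.5 = 9.50.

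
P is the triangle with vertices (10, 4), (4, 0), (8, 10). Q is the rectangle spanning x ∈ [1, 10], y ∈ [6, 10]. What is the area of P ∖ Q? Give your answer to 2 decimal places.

|P| = 22, |P∩Q| = 5.8667.
|P ∖ Q| = |P| − |P∩Q| = 22 − 5.8667 = 16.13.

16.13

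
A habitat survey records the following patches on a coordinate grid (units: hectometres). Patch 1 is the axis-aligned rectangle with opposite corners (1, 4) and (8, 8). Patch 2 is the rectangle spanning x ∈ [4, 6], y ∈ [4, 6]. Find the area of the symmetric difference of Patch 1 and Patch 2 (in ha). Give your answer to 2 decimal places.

|Patch 1∩Patch 2|: x∈[4,6], y∈[4,6] → 2·2 = 4.
|Patch 1 △ Patch 2| = |Patch 1| + |Patch 2| − 2·|Patch 1∩Patch 2| = 28 + 4 − 8 = 24.00.

24.00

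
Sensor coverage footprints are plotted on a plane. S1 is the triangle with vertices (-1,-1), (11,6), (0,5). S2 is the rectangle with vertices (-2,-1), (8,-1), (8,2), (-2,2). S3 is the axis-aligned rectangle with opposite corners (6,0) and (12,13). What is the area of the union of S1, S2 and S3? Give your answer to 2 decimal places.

By inclusion–exclusion:
Individual areas: |S1| = 32.5, |S2| = 30, |S3| = 78.
|S1∩S2| = 6.9643.
|S1∩S3| = 6.1553.
|S2∩S3|: x∈[6,8], y∈[0,2] → 2·2 = 4.
|S1∩S2∩S3| = 0.
|S1 ∪ S2 ∪ S3| = 140.5 − 17.1196 + 0 = 123.38.

123.38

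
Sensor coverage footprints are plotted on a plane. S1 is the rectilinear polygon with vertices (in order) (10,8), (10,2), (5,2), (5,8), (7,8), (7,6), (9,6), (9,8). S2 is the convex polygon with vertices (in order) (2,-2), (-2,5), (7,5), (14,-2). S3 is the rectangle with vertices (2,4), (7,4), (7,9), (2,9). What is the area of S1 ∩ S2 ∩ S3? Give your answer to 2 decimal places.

2.00

The intersection is the polygon with vertices (5,5), (7,5), (7,4), (5,4).
By the shoelace formula its area is 2.00.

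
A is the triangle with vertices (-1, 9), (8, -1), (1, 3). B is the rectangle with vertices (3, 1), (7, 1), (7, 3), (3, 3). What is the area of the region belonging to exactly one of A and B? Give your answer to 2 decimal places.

|A| = 17, |B| = 8, |A∩B| = 3.9571.
|A △ B| = |A| + |B| − 2·|A∩B| = 17 + 8 − 7.9143 = 17.09.

17.09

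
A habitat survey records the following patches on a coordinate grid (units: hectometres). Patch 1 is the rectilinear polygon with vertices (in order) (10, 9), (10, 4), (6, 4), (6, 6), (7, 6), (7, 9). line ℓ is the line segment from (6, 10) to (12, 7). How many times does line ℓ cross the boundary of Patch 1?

2

The segment meets the boundary at (10,8), (8,9).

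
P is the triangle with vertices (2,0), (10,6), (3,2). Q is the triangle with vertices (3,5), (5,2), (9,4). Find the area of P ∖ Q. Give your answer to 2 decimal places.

|P| = 5, |P∩Q| = 1.914.
|P ∖ Q| = |P| − |P∩Q| = 5 − 1.914 = 3.09.

3.09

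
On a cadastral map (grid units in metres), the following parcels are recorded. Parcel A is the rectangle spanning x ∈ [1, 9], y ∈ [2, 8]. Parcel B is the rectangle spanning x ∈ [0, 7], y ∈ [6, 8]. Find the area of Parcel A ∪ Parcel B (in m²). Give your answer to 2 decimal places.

50.00

By inclusion–exclusion:
Individual areas: |Parcel A| = 48, |Parcel B| = 14.
|Parcel A∩Parcel B|: x∈[1,7], y∈[6,8] → 6·2 = 12.
|Parcel A ∪ Parcel B| = 62 − 12 = 50.00.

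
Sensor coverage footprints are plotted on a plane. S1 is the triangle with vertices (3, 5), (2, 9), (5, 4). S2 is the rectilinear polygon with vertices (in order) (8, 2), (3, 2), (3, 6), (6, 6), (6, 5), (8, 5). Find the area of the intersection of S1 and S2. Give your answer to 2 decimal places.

The intersection is the polygon with vertices (5,4), (3,5), (3,6), (3.8,6).
By the shoelace formula its area is 1.80.

1.80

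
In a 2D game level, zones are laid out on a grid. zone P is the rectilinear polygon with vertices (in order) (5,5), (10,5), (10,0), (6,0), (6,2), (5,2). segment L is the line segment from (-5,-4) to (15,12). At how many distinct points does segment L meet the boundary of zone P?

The segment meets the boundary at (6.25,5), (5,4).

2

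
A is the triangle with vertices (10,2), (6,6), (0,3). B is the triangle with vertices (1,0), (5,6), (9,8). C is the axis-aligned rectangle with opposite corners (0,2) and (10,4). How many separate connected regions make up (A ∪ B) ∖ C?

(A ∪ B) ∖ C splits into 2 disjoint pieces (area 0.6667, area 8.625).

2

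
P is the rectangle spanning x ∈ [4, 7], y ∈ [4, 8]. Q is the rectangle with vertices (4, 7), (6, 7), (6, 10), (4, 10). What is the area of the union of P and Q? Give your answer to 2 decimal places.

16.00

By inclusion–exclusion:
Individual areas: |P| = 12, |Q| = 6.
|P∩Q|: x∈[4,6], y∈[7,8] → 2·1 = 2.
|P ∪ Q| = 18 − 2 = 16.00.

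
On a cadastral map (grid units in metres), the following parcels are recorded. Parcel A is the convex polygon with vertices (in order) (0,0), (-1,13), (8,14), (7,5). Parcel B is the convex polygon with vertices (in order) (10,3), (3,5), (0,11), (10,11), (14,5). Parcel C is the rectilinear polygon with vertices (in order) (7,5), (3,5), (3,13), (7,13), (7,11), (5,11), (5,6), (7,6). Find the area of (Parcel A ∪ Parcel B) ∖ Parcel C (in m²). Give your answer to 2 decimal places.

103.37

|Parcel A ∪ Parcel B| = 125.3673.
|(Parcel A ∪ Parcel B) ∩ Parcel C| = 22.
|(Parcel A ∪ Parcel B) ∖ Parcel C| = 125.3673 − 22 = 103.37.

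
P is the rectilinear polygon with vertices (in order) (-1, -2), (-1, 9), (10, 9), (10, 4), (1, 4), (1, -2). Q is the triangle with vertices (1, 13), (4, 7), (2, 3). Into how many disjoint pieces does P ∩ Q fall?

P ∩ Q is a single connected region.

1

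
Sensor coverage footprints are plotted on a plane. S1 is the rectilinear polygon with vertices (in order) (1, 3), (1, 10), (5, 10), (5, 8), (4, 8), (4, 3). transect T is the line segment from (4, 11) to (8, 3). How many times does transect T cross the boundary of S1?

The segment meets the boundary at (5,9), (4.5,10).

2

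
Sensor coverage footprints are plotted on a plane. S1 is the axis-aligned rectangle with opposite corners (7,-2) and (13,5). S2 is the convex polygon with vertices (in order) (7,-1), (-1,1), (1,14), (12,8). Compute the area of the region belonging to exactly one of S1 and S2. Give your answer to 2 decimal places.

|S1| = 42, |S2| = 118.5, |S1∩S2| = 10.
|S1 △ S2| = |S1| + |S2| − 2·|S1∩S2| = 42 + 118.5 − 20 = 140.50.

140.50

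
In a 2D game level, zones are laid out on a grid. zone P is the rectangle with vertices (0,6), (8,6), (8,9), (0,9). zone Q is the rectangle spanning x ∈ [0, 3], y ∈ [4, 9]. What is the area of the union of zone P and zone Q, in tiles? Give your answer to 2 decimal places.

By inclusion–exclusion:
Individual areas: |zone P| = 24, |zone Q| = 15.
|zone P∩zone Q|: x∈[0,3], y∈[6,9] → 3·3 = 9.
|zone P ∪ zone Q| = 39 − 9 = 30.00.

30.00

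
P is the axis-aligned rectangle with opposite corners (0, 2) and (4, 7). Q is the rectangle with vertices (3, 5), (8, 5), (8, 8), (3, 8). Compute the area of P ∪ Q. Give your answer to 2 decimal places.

33.00

By inclusion–exclusion:
Individual areas: |P| = 20, |Q| = 15.
|P∩Q|: x∈[3,4], y∈[5,7] → 1·2 = 2.
|P ∪ Q| = 35 − 2 = 33.00.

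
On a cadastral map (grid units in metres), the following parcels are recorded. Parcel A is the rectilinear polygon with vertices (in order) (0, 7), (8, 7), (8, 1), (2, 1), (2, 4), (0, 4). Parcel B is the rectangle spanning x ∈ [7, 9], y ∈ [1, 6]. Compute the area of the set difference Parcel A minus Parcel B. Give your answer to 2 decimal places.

|Parcel A| = 42, |Parcel A∩Parcel B| = 5.
|Parcel A ∖ Parcel B| = |Parcel A| − |Parcel A∩Parcel B| = 42 − 5 = 37.00.

37.00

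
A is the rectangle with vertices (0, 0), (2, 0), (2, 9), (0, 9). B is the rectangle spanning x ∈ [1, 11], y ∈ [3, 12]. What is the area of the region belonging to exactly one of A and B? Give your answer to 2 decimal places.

96.00

|A∩B|: x∈[1,2], y∈[3,9] → 1·6 = 6.
|A △ B| = |A| + |B| − 2·|A∩B| = 18 + 90 − 12 = 96.00.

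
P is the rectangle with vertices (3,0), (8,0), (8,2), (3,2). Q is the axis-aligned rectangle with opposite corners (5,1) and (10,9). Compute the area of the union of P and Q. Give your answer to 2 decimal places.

By inclusion–exclusion:
Individual areas: |P| = 10, |Q| = 40.
|P∩Q|: x∈[5,8], y∈[1,2] → 3·1 = 3.
|P ∪ Q| = 50 − 3 = 47.00.

47.00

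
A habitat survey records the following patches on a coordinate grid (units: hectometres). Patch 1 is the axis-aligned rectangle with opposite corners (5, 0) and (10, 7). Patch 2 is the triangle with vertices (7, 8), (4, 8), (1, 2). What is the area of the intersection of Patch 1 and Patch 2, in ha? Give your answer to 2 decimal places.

0.50

The intersection is the polygon with vertices (5,7), (6,7), (5,6).
By the shoelace formula its area is 0.50.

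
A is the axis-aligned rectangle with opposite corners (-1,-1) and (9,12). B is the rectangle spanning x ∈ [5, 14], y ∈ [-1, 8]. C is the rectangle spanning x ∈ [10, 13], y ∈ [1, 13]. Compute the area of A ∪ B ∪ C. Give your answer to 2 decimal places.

By inclusion–exclusion:
Individual areas: |A| = 130, |B| = 81, |C| = 36.
|A∩B|: x∈[5,9], y∈[-1,8] → 4·9 = 36.
|A∩C| = 0 (no overlap).
|B∩C|: x∈[10,13], y∈[1,8] → 3·7 = 21.
|A∩B∩C| = 0.
|A ∪ B ∪ C| = 247 − 57 + 0 = 190.00.

190.00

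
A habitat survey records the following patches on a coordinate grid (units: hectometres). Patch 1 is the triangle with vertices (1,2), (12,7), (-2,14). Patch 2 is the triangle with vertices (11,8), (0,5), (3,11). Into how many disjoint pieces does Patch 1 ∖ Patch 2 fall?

Patch 1 ∖ Patch 2 splits into 2 disjoint pieces (area 25.2053, area 20.6667).

2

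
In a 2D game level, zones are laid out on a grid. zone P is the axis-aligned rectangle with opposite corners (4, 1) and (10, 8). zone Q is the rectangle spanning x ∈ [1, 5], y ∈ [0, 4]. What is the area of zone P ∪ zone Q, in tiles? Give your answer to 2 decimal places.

By inclusion–exclusion:
Individual areas: |zone P| = 42, |zone Q| = 16.
|zone P∩zone Q|: x∈[4,5], y∈[1,4] → 1·3 = 3.
|zone P ∪ zone Q| = 58 − 3 = 55.00.

55.00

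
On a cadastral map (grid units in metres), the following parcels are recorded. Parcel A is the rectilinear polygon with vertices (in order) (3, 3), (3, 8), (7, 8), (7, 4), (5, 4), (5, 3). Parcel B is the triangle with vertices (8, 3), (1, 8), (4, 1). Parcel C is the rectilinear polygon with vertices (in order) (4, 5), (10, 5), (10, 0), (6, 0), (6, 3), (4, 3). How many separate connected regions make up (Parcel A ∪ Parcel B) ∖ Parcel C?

(Parcel A ∪ Parcel B) ∖ Parcel C is a single connected region.

1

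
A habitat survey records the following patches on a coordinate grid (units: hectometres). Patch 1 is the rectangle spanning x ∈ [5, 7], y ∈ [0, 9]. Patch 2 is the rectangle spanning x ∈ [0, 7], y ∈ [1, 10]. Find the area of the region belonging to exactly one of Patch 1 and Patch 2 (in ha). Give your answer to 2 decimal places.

|Patch 1∩Patch 2|: x∈[5,7], y∈[1,9] → 2·8 = 16.
|Patch 1 △ Patch 2| = |Patch 1| + |Patch 2| − 2·|Patch 1∩Patch 2| = 18 + 63 − 32 = 49.00.

49.00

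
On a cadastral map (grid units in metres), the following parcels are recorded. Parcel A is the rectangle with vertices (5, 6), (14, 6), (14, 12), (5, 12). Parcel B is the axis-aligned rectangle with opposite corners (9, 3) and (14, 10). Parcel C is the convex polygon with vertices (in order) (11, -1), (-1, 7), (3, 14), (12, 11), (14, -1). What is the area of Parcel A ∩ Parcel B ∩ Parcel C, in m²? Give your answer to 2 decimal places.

The intersection is the polygon with vertices (9,6), (9,10), (12.167,10), (12.833,6).
By the shoelace formula its area is 14.00.

14.00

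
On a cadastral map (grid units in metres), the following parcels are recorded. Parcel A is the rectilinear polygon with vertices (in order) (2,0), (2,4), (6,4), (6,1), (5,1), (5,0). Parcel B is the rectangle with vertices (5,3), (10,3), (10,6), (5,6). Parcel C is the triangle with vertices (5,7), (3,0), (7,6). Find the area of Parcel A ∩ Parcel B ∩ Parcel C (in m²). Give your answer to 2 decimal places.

The intersection is the polygon with vertices (5,4), (5.667,4), (5,3).
By the shoelace formula its area is 0.33.

0.33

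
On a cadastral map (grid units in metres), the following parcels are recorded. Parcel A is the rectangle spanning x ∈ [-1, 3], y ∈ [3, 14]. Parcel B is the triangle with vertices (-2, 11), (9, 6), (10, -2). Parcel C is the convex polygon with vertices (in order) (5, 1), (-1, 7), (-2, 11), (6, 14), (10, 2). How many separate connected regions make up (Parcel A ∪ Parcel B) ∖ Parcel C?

4

(Parcel A ∪ Parcel B) ∖ Parcel C splits into 4 disjoint pieces (area 8, area 7.5, area 0.2964, area 5.2582).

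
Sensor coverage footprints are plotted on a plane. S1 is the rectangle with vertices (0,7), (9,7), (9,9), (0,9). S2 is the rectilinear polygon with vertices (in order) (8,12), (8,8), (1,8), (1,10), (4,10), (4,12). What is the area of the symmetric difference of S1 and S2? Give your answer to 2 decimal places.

26.00

|S1| = 18, |S2| = 22, |S1∩S2| = 7.
|S1 △ S2| = |S1| + |S2| − 2·|S1∩S2| = 18 + 22 − 14 = 26.00.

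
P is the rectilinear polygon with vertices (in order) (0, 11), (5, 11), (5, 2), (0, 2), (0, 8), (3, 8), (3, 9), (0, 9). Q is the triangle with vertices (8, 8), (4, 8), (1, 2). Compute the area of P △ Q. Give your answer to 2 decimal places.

37.71

|P| = 42, |Q| = 12, |P∩Q| = 8.1429.
|P △ Q| = |P| + |Q| − 2·|P∩Q| = 42 + 12 − 16.2857 = 37.71.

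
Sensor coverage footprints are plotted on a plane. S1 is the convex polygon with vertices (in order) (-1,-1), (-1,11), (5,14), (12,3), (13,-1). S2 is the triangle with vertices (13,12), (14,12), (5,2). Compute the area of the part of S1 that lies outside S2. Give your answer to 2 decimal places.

|S1| = 149.5, |S1∩S2| = 1.3212.
|S1 ∖ S2| = |S1| − |S1∩S2| = 149.5 − 1.3212 = 148.18.

148.18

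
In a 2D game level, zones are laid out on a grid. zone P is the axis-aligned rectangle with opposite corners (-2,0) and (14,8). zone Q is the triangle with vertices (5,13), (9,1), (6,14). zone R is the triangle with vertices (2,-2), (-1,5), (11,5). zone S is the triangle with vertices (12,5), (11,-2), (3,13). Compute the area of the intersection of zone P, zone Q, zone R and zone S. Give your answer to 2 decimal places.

The intersection is the polygon with vertices (8.361,2.948), (8.333,3), (7.667,5), (8.077,5), (8.522,3.072).
By the shoelace formula its area is 0.61.

0.61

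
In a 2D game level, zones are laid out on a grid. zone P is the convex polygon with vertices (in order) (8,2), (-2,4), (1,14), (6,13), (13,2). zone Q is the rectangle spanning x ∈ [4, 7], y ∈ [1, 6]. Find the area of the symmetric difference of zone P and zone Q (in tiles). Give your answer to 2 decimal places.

101.00

|zone P| = 107, |zone Q| = 15, |zone P∩zone Q| = 10.5.
|zone P △ zone Q| = |zone P| + |zone Q| − 2·|zone P∩zone Q| = 107 + 15 − 21 = 101.00.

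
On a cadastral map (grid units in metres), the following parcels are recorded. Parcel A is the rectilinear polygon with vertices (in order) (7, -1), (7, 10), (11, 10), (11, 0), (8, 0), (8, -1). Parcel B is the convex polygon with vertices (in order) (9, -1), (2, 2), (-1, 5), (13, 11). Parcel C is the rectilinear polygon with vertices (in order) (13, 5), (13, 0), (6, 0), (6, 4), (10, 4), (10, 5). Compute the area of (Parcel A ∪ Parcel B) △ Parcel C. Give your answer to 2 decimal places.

74.88

|Parcel A ∪ Parcel B| = 85.6905.
|(Parcel A ∪ Parcel B) ∩ Parcel C| = 20.9048.
|(Parcel A ∪ Parcel B) △ Parcel C| = 85.6905 + 31 − 41.8095 = 74.88.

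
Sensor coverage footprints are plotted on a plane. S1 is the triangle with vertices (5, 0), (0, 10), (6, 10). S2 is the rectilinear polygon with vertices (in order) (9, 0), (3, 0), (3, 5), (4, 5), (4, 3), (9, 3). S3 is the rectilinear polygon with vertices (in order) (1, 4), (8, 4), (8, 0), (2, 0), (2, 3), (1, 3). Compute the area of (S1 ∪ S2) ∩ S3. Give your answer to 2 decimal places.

17.35

The region (S1 ∪ S2) ∩ S3 is the polygon with vertices (5.3,3), (8,3), (8,0), (5,0), (3,0), (3,4), (5.4,4).
By the shoelace formula its area is 17.35.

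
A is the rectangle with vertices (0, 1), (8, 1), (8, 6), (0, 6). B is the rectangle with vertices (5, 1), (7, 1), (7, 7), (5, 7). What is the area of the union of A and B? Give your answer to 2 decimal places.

42.00

By inclusion–exclusion:
Individual areas: |A| = 40, |B| = 12.
|A∩B|: x∈[5,7], y∈[1,6] → 2·5 = 10.
|A ∪ B| = 52 − 10 = 42.00.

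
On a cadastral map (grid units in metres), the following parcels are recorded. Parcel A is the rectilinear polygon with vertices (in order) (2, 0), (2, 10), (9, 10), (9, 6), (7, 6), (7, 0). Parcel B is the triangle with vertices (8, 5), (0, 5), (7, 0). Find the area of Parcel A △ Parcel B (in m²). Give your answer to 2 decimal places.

|Parcel A| = 58, |Parcel B| = 20, |Parcel A∩Parcel B| = 16.0714.
|Parcel A △ Parcel B| = |Parcel A| + |Parcel B| − 2·|Parcel A∩Parcel B| = 58 + 20 − 32.1429 = 45.86.

45.86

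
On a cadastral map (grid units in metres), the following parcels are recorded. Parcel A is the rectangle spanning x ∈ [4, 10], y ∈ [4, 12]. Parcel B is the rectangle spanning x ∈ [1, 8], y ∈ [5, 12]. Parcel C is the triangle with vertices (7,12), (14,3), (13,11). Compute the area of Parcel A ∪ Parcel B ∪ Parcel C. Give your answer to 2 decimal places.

87.46

By inclusion–exclusion:
Individual areas: |Parcel A| = 48, |Parcel B| = 49, |Parcel C| = 23.5.
|Parcel A∩Parcel B|: x∈[4,8], y∈[5,12] → 4·7 = 28.
|Parcel A∩Parcel C| = 5.0357.
|Parcel B∩Parcel C| = 0.5595.
|Parcel A∩Parcel B∩Parcel C| = 0.5595.
|Parcel A ∪ Parcel B ∪ Parcel C| = 120.5 − 33.5952 + 0.5595 = 87.46.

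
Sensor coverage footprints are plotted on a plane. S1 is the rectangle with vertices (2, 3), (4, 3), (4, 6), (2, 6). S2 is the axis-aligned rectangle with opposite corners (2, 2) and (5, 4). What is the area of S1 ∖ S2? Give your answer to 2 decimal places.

|S1∩S2|: x∈[2,4], y∈[3,4] → 2·1 = 2.
|S1| = 6.
|S1 ∖ S2| = |S1| − |S1∩S2| = 6 − 2 = 4.00.

4.00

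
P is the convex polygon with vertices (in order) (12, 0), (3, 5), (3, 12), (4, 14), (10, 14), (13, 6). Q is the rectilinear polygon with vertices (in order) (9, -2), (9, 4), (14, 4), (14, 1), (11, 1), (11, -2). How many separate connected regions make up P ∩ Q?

P ∩ Q is a single connected region.

1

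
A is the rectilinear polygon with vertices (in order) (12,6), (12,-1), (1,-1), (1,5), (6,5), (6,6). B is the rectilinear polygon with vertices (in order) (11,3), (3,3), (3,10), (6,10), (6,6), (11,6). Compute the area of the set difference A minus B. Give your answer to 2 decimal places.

51.00

|A| = 72, |A∩B| = 21.
|A ∖ B| = |A| − |A∩B| = 72 − 21 = 51.00.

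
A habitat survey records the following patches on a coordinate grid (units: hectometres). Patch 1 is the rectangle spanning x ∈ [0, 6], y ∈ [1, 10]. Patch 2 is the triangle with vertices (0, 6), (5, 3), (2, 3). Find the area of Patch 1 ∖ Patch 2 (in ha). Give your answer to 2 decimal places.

49.50

|Patch 1| = 54, |Patch 1∩Patch 2| = 4.5.
|Patch 1 ∖ Patch 2| = |Patch 1| − |Patch 1∩Patch 2| = 54 − 4.5 = 49.50.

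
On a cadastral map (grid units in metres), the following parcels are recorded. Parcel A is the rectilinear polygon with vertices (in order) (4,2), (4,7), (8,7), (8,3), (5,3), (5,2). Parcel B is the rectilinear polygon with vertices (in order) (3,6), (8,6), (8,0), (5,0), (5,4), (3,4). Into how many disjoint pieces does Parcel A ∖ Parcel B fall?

2

Parcel A ∖ Parcel B splits into 2 disjoint pieces (area 2, area 4).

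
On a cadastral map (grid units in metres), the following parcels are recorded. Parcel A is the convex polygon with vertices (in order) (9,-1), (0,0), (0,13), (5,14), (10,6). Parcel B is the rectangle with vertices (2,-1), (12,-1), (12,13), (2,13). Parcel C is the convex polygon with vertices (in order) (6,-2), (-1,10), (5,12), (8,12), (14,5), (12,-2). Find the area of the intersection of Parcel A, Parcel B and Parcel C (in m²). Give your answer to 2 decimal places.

The intersection is the polygon with vertices (2,11), (5,12), (6.25,12), (10,6), (9,-1), (5.168,-0.574), (2,4.857).
By the shoelace formula its area is 76.98.

76.98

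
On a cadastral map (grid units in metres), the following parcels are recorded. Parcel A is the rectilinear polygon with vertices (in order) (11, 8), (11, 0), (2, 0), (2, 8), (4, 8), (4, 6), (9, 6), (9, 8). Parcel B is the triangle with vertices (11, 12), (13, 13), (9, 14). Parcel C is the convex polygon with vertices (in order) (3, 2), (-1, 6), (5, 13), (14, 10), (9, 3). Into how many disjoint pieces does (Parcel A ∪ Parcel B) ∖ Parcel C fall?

(Parcel A ∪ Parcel B) ∖ Parcel C splits into 2 disjoint pieces (area 26.3, area 3).

2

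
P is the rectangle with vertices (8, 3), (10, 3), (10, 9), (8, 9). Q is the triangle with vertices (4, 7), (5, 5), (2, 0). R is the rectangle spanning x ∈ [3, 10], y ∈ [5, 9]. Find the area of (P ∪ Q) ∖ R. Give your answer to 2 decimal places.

|P ∪ Q| = 17.5.
|(P ∪ Q) ∩ R| = 9.5714.
|(P ∪ Q) ∖ R| = 17.5 − 9.5714 = 7.93.

7.93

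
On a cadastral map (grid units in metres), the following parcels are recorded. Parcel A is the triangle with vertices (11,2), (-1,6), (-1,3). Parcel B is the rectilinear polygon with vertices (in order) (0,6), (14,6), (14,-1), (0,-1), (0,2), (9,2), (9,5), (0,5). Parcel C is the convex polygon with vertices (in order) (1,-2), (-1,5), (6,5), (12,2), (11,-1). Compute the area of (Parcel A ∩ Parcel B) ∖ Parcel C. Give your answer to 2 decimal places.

0.67

|Parcel A ∩ Parcel B| = 1.1667.
|(Parcel A ∩ Parcel B) ∩ Parcel C| = 0.5.
|(Parcel A ∩ Parcel B) ∖ Parcel C| = 1.1667 − 0.5 = 0.67.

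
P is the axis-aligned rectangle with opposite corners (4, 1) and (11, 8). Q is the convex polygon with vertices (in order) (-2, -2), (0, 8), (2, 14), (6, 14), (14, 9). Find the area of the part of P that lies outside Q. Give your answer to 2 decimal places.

|P| = 49, |P∩Q| = 24.2812.
|P ∖ Q| = |P| − |P∩Q| = 49 − 24.2812 = 24.72.

24.72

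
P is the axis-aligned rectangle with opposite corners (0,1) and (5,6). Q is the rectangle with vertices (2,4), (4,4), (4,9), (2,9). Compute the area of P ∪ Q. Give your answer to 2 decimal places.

31.00

By inclusion–exclusion:
Individual areas: |P| = 25, |Q| = 10.
|P∩Q|: x∈[2,4], y∈[4,6] → 2·2 = 4.
|P ∪ Q| = 35 − 4 = 31.00.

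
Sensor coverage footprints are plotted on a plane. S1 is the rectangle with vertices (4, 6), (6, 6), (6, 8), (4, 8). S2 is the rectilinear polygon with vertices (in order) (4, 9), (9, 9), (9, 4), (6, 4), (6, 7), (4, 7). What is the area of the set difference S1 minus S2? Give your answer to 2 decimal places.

|S1| = 4, |S1∩S2| = 2.
|S1 ∖ S2| = |S1| − |S1∩S2| = 4 − 2 = 2.00.

2.00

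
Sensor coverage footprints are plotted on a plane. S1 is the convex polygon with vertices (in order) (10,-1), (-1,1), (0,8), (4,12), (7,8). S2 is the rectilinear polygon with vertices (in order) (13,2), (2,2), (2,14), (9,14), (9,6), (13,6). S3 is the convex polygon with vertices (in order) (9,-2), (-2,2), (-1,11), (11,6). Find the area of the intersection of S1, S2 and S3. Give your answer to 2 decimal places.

The intersection is the polygon with vertices (9,2), (2,2), (2,9.75), (7.129,7.613).
By the shoelace formula its area is 39.52.

39.52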